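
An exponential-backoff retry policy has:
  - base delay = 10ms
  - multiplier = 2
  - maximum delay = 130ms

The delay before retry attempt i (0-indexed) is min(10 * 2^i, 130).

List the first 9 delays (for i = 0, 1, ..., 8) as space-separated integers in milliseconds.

Answer: 10 20 40 80 130 130 130 130 130

Derivation:
Computing each delay:
  i=0: min(10*2^0, 130) = 10
  i=1: min(10*2^1, 130) = 20
  i=2: min(10*2^2, 130) = 40
  i=3: min(10*2^3, 130) = 80
  i=4: min(10*2^4, 130) = 130
  i=5: min(10*2^5, 130) = 130
  i=6: min(10*2^6, 130) = 130
  i=7: min(10*2^7, 130) = 130
  i=8: min(10*2^8, 130) = 130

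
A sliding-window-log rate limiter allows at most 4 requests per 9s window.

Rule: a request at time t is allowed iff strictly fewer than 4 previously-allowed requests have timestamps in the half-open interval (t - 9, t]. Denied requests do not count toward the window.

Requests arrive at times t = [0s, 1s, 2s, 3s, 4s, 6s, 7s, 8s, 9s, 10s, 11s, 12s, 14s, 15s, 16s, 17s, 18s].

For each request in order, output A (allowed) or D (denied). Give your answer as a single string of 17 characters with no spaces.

Tracking allowed requests in the window:
  req#1 t=0s: ALLOW
  req#2 t=1s: ALLOW
  req#3 t=2s: ALLOW
  req#4 t=3s: ALLOW
  req#5 t=4s: DENY
  req#6 t=6s: DENY
  req#7 t=7s: DENY
  req#8 t=8s: DENY
  req#9 t=9s: ALLOW
  req#10 t=10s: ALLOW
  req#11 t=11s: ALLOW
  req#12 t=12s: ALLOW
  req#13 t=14s: DENY
  req#14 t=15s: DENY
  req#15 t=16s: DENY
  req#16 t=17s: DENY
  req#17 t=18s: ALLOW

Answer: AAAADDDDAAAADDDDA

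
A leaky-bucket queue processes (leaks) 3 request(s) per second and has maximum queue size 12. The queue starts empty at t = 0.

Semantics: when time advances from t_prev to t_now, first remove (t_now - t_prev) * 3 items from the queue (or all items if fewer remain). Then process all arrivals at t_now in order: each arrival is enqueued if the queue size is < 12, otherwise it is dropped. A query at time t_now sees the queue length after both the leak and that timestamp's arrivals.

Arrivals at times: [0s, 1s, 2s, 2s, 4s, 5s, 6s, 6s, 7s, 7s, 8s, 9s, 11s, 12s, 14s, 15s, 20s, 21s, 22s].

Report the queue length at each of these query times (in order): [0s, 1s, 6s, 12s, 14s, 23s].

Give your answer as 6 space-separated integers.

Answer: 1 1 2 1 1 0

Derivation:
Queue lengths at query times:
  query t=0s: backlog = 1
  query t=1s: backlog = 1
  query t=6s: backlog = 2
  query t=12s: backlog = 1
  query t=14s: backlog = 1
  query t=23s: backlog = 0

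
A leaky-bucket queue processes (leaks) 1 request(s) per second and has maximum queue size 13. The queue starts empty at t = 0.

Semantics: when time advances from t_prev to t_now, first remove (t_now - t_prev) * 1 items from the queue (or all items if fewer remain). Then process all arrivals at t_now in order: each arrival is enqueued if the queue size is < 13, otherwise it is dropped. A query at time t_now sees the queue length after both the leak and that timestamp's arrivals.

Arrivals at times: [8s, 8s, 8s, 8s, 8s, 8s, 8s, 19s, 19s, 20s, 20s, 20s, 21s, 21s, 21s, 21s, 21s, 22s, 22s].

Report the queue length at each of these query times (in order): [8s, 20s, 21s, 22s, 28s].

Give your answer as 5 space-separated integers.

Queue lengths at query times:
  query t=8s: backlog = 7
  query t=20s: backlog = 4
  query t=21s: backlog = 8
  query t=22s: backlog = 9
  query t=28s: backlog = 3

Answer: 7 4 8 9 3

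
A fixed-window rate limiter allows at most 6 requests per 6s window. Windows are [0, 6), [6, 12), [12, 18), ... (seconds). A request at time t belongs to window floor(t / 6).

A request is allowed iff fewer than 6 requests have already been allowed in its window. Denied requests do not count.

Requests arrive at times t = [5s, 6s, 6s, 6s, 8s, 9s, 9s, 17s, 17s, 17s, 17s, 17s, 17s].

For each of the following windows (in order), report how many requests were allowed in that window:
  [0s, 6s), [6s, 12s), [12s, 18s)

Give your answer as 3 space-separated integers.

Processing requests:
  req#1 t=5s (window 0): ALLOW
  req#2 t=6s (window 1): ALLOW
  req#3 t=6s (window 1): ALLOW
  req#4 t=6s (window 1): ALLOW
  req#5 t=8s (window 1): ALLOW
  req#6 t=9s (window 1): ALLOW
  req#7 t=9s (window 1): ALLOW
  req#8 t=17s (window 2): ALLOW
  req#9 t=17s (window 2): ALLOW
  req#10 t=17s (window 2): ALLOW
  req#11 t=17s (window 2): ALLOW
  req#12 t=17s (window 2): ALLOW
  req#13 t=17s (window 2): ALLOW

Allowed counts by window: 1 6 6

Answer: 1 6 6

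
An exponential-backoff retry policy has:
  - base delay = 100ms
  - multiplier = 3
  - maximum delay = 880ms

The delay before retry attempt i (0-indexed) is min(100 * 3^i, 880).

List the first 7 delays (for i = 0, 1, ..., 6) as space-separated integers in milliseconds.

Answer: 100 300 880 880 880 880 880

Derivation:
Computing each delay:
  i=0: min(100*3^0, 880) = 100
  i=1: min(100*3^1, 880) = 300
  i=2: min(100*3^2, 880) = 880
  i=3: min(100*3^3, 880) = 880
  i=4: min(100*3^4, 880) = 880
  i=5: min(100*3^5, 880) = 880
  i=6: min(100*3^6, 880) = 880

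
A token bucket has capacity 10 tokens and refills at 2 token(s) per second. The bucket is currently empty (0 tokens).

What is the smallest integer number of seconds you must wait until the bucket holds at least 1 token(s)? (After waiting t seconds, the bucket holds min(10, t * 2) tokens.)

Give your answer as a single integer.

Need t * 2 >= 1, so t >= 1/2.
Smallest integer t = ceil(1/2) = 1.

Answer: 1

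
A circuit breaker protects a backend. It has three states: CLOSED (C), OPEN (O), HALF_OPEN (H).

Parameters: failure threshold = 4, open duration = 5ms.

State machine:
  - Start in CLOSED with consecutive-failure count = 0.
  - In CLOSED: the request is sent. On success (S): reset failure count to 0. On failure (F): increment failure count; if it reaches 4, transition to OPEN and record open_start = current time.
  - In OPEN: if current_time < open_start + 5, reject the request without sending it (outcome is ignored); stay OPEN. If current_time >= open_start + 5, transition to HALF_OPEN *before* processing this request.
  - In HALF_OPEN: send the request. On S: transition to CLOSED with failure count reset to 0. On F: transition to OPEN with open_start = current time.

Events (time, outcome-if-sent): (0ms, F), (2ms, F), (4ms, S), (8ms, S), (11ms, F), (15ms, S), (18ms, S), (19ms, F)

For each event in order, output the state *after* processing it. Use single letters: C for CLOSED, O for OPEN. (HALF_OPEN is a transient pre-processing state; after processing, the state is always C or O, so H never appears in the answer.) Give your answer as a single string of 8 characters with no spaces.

Answer: CCCCCCCC

Derivation:
State after each event:
  event#1 t=0ms outcome=F: state=CLOSED
  event#2 t=2ms outcome=F: state=CLOSED
  event#3 t=4ms outcome=S: state=CLOSED
  event#4 t=8ms outcome=S: state=CLOSED
  event#5 t=11ms outcome=F: state=CLOSED
  event#6 t=15ms outcome=S: state=CLOSED
  event#7 t=18ms outcome=S: state=CLOSED
  event#8 t=19ms outcome=F: state=CLOSED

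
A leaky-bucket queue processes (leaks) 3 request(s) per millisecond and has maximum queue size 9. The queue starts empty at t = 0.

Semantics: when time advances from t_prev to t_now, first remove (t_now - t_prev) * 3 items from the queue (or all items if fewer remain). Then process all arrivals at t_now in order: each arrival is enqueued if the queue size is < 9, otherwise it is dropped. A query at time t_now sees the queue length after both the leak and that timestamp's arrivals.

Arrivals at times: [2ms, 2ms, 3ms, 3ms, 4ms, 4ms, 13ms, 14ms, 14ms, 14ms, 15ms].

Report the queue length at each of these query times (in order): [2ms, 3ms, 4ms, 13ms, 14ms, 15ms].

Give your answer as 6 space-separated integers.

Answer: 2 2 2 1 3 1

Derivation:
Queue lengths at query times:
  query t=2ms: backlog = 2
  query t=3ms: backlog = 2
  query t=4ms: backlog = 2
  query t=13ms: backlog = 1
  query t=14ms: backlog = 3
  query t=15ms: backlog = 1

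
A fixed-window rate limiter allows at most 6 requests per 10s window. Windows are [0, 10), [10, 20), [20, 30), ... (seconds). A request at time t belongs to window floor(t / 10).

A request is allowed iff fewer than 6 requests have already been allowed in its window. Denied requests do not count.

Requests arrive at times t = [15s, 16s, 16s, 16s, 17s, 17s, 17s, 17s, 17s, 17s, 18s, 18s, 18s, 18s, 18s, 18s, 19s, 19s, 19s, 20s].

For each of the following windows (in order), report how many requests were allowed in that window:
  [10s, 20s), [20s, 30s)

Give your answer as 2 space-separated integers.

Answer: 6 1

Derivation:
Processing requests:
  req#1 t=15s (window 1): ALLOW
  req#2 t=16s (window 1): ALLOW
  req#3 t=16s (window 1): ALLOW
  req#4 t=16s (window 1): ALLOW
  req#5 t=17s (window 1): ALLOW
  req#6 t=17s (window 1): ALLOW
  req#7 t=17s (window 1): DENY
  req#8 t=17s (window 1): DENY
  req#9 t=17s (window 1): DENY
  req#10 t=17s (window 1): DENY
  req#11 t=18s (window 1): DENY
  req#12 t=18s (window 1): DENY
  req#13 t=18s (window 1): DENY
  req#14 t=18s (window 1): DENY
  req#15 t=18s (window 1): DENY
  req#16 t=18s (window 1): DENY
  req#17 t=19s (window 1): DENY
  req#18 t=19s (window 1): DENY
  req#19 t=19s (window 1): DENY
  req#20 t=20s (window 2): ALLOW

Allowed counts by window: 6 1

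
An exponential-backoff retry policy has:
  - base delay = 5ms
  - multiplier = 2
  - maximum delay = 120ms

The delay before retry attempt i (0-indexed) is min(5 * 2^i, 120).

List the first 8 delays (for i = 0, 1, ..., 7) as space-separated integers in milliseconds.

Computing each delay:
  i=0: min(5*2^0, 120) = 5
  i=1: min(5*2^1, 120) = 10
  i=2: min(5*2^2, 120) = 20
  i=3: min(5*2^3, 120) = 40
  i=4: min(5*2^4, 120) = 80
  i=5: min(5*2^5, 120) = 120
  i=6: min(5*2^6, 120) = 120
  i=7: min(5*2^7, 120) = 120

Answer: 5 10 20 40 80 120 120 120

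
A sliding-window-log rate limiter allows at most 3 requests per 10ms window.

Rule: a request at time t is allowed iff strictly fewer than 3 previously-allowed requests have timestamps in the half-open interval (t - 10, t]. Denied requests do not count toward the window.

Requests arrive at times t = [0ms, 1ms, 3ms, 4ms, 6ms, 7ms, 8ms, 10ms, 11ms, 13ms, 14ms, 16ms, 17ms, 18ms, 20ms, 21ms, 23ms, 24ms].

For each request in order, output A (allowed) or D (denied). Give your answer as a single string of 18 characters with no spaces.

Tracking allowed requests in the window:
  req#1 t=0ms: ALLOW
  req#2 t=1ms: ALLOW
  req#3 t=3ms: ALLOW
  req#4 t=4ms: DENY
  req#5 t=6ms: DENY
  req#6 t=7ms: DENY
  req#7 t=8ms: DENY
  req#8 t=10ms: ALLOW
  req#9 t=11ms: ALLOW
  req#10 t=13ms: ALLOW
  req#11 t=14ms: DENY
  req#12 t=16ms: DENY
  req#13 t=17ms: DENY
  req#14 t=18ms: DENY
  req#15 t=20ms: ALLOW
  req#16 t=21ms: ALLOW
  req#17 t=23ms: ALLOW
  req#18 t=24ms: DENY

Answer: AAADDDDAAADDDDAAAD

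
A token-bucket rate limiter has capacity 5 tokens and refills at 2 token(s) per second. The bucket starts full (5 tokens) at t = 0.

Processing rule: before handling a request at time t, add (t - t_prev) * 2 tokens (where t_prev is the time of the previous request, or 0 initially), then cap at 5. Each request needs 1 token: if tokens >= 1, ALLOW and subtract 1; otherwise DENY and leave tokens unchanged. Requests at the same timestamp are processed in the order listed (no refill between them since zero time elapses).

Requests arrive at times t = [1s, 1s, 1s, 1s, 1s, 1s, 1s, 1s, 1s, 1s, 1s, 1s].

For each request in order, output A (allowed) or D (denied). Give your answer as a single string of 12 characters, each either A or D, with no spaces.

Simulating step by step:
  req#1 t=1s: ALLOW
  req#2 t=1s: ALLOW
  req#3 t=1s: ALLOW
  req#4 t=1s: ALLOW
  req#5 t=1s: ALLOW
  req#6 t=1s: DENY
  req#7 t=1s: DENY
  req#8 t=1s: DENY
  req#9 t=1s: DENY
  req#10 t=1s: DENY
  req#11 t=1s: DENY
  req#12 t=1s: DENY

Answer: AAAAADDDDDDD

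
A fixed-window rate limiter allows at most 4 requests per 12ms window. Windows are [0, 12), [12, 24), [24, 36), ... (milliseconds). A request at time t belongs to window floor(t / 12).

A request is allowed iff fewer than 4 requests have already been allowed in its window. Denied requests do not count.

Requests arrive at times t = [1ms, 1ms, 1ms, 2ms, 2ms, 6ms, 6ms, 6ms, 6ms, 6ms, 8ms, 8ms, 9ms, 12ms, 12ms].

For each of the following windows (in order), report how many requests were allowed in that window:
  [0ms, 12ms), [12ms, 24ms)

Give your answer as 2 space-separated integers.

Processing requests:
  req#1 t=1ms (window 0): ALLOW
  req#2 t=1ms (window 0): ALLOW
  req#3 t=1ms (window 0): ALLOW
  req#4 t=2ms (window 0): ALLOW
  req#5 t=2ms (window 0): DENY
  req#6 t=6ms (window 0): DENY
  req#7 t=6ms (window 0): DENY
  req#8 t=6ms (window 0): DENY
  req#9 t=6ms (window 0): DENY
  req#10 t=6ms (window 0): DENY
  req#11 t=8ms (window 0): DENY
  req#12 t=8ms (window 0): DENY
  req#13 t=9ms (window 0): DENY
  req#14 t=12ms (window 1): ALLOW
  req#15 t=12ms (window 1): ALLOW

Allowed counts by window: 4 2

Answer: 4 2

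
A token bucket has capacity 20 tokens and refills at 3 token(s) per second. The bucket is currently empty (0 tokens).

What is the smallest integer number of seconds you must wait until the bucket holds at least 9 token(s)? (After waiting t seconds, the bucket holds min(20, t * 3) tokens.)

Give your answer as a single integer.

Answer: 3

Derivation:
Need t * 3 >= 9, so t >= 9/3.
Smallest integer t = ceil(9/3) = 3.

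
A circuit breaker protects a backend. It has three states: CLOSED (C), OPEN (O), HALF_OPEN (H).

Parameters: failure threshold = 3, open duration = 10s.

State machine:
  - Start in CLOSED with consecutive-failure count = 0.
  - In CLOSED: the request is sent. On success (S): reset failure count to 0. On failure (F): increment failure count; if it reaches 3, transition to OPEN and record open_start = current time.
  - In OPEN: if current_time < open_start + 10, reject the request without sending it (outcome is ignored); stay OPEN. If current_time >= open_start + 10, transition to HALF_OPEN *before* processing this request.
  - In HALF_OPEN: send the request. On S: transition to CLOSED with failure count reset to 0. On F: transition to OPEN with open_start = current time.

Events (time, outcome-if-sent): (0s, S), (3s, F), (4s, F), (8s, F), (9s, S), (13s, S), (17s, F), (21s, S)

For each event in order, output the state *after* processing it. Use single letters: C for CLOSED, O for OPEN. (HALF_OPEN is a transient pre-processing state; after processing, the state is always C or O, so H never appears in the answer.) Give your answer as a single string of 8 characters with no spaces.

Answer: CCCOOOOC

Derivation:
State after each event:
  event#1 t=0s outcome=S: state=CLOSED
  event#2 t=3s outcome=F: state=CLOSED
  event#3 t=4s outcome=F: state=CLOSED
  event#4 t=8s outcome=F: state=OPEN
  event#5 t=9s outcome=S: state=OPEN
  event#6 t=13s outcome=S: state=OPEN
  event#7 t=17s outcome=F: state=OPEN
  event#8 t=21s outcome=S: state=CLOSED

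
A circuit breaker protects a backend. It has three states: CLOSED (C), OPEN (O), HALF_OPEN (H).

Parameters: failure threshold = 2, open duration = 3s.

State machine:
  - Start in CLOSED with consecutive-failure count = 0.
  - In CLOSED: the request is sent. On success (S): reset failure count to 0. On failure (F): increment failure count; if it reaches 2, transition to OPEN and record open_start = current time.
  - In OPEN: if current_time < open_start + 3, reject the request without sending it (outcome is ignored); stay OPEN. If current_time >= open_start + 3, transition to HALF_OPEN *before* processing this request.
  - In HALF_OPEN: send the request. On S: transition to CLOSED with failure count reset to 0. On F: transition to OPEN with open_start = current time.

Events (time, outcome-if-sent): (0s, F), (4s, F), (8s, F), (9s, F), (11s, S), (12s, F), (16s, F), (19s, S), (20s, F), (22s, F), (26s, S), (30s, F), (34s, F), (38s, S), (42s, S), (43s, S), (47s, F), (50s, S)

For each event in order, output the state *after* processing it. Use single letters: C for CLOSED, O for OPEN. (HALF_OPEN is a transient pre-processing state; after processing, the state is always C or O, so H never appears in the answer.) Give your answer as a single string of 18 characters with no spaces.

Answer: COOOCCOCCOCCOCCCCC

Derivation:
State after each event:
  event#1 t=0s outcome=F: state=CLOSED
  event#2 t=4s outcome=F: state=OPEN
  event#3 t=8s outcome=F: state=OPEN
  event#4 t=9s outcome=F: state=OPEN
  event#5 t=11s outcome=S: state=CLOSED
  event#6 t=12s outcome=F: state=CLOSED
  event#7 t=16s outcome=F: state=OPEN
  event#8 t=19s outcome=S: state=CLOSED
  event#9 t=20s outcome=F: state=CLOSED
  event#10 t=22s outcome=F: state=OPEN
  event#11 t=26s outcome=S: state=CLOSED
  event#12 t=30s outcome=F: state=CLOSED
  event#13 t=34s outcome=F: state=OPEN
  event#14 t=38s outcome=S: state=CLOSED
  event#15 t=42s outcome=S: state=CLOSED
  event#16 t=43s outcome=S: state=CLOSED
  event#17 t=47s outcome=F: state=CLOSED
  event#18 t=50s outcome=S: state=CLOSED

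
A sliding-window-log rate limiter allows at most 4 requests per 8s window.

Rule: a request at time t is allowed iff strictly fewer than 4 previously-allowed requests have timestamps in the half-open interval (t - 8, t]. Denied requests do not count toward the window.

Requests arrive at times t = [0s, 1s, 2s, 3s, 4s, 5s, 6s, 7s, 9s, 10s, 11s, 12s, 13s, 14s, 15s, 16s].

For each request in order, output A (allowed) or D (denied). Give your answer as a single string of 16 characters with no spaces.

Tracking allowed requests in the window:
  req#1 t=0s: ALLOW
  req#2 t=1s: ALLOW
  req#3 t=2s: ALLOW
  req#4 t=3s: ALLOW
  req#5 t=4s: DENY
  req#6 t=5s: DENY
  req#7 t=6s: DENY
  req#8 t=7s: DENY
  req#9 t=9s: ALLOW
  req#10 t=10s: ALLOW
  req#11 t=11s: ALLOW
  req#12 t=12s: ALLOW
  req#13 t=13s: DENY
  req#14 t=14s: DENY
  req#15 t=15s: DENY
  req#16 t=16s: DENY

Answer: AAAADDDDAAAADDDD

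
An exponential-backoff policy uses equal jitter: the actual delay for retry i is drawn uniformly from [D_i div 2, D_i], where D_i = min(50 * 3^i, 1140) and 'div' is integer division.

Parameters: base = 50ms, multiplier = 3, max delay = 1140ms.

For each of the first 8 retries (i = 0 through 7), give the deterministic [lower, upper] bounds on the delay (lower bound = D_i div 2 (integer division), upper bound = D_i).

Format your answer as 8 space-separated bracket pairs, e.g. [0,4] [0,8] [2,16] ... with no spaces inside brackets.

Computing bounds per retry:
  i=0: D_i=min(50*3^0,1140)=50, bounds=[25,50]
  i=1: D_i=min(50*3^1,1140)=150, bounds=[75,150]
  i=2: D_i=min(50*3^2,1140)=450, bounds=[225,450]
  i=3: D_i=min(50*3^3,1140)=1140, bounds=[570,1140]
  i=4: D_i=min(50*3^4,1140)=1140, bounds=[570,1140]
  i=5: D_i=min(50*3^5,1140)=1140, bounds=[570,1140]
  i=6: D_i=min(50*3^6,1140)=1140, bounds=[570,1140]
  i=7: D_i=min(50*3^7,1140)=1140, bounds=[570,1140]

Answer: [25,50] [75,150] [225,450] [570,1140] [570,1140] [570,1140] [570,1140] [570,1140]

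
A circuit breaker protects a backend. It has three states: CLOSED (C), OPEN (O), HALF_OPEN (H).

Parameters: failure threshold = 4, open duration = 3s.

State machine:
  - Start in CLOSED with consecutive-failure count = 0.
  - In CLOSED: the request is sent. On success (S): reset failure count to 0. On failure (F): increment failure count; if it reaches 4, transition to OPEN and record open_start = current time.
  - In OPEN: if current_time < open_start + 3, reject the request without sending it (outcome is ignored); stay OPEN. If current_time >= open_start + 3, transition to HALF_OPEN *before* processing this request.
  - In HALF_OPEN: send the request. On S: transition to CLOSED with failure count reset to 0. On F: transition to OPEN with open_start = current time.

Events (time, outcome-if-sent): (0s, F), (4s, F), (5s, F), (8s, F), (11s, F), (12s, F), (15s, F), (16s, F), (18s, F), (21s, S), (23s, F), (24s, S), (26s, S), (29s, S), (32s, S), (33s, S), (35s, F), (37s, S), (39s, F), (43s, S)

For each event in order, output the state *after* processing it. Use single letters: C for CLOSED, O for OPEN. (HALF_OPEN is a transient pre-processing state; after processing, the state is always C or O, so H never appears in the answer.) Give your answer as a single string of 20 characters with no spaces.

State after each event:
  event#1 t=0s outcome=F: state=CLOSED
  event#2 t=4s outcome=F: state=CLOSED
  event#3 t=5s outcome=F: state=CLOSED
  event#4 t=8s outcome=F: state=OPEN
  event#5 t=11s outcome=F: state=OPEN
  event#6 t=12s outcome=F: state=OPEN
  event#7 t=15s outcome=F: state=OPEN
  event#8 t=16s outcome=F: state=OPEN
  event#9 t=18s outcome=F: state=OPEN
  event#10 t=21s outcome=S: state=CLOSED
  event#11 t=23s outcome=F: state=CLOSED
  event#12 t=24s outcome=S: state=CLOSED
  event#13 t=26s outcome=S: state=CLOSED
  event#14 t=29s outcome=S: state=CLOSED
  event#15 t=32s outcome=S: state=CLOSED
  event#16 t=33s outcome=S: state=CLOSED
  event#17 t=35s outcome=F: state=CLOSED
  event#18 t=37s outcome=S: state=CLOSED
  event#19 t=39s outcome=F: state=CLOSED
  event#20 t=43s outcome=S: state=CLOSED

Answer: CCCOOOOOOCCCCCCCCCCC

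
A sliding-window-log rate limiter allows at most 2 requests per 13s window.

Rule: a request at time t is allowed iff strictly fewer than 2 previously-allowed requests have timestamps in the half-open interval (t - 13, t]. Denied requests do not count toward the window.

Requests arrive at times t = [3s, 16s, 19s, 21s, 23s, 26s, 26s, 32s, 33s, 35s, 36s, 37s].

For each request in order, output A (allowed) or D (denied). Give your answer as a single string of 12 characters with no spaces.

Tracking allowed requests in the window:
  req#1 t=3s: ALLOW
  req#2 t=16s: ALLOW
  req#3 t=19s: ALLOW
  req#4 t=21s: DENY
  req#5 t=23s: DENY
  req#6 t=26s: DENY
  req#7 t=26s: DENY
  req#8 t=32s: ALLOW
  req#9 t=33s: ALLOW
  req#10 t=35s: DENY
  req#11 t=36s: DENY
  req#12 t=37s: DENY

Answer: AAADDDDAADDD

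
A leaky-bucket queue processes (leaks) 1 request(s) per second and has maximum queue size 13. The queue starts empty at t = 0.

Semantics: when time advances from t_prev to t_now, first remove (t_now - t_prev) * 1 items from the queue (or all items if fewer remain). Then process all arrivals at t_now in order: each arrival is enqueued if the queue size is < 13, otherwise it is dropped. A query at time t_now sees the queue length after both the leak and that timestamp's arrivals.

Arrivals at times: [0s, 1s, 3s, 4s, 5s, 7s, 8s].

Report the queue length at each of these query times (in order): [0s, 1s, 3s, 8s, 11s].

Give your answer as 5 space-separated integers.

Answer: 1 1 1 1 0

Derivation:
Queue lengths at query times:
  query t=0s: backlog = 1
  query t=1s: backlog = 1
  query t=3s: backlog = 1
  query t=8s: backlog = 1
  query t=11s: backlog = 0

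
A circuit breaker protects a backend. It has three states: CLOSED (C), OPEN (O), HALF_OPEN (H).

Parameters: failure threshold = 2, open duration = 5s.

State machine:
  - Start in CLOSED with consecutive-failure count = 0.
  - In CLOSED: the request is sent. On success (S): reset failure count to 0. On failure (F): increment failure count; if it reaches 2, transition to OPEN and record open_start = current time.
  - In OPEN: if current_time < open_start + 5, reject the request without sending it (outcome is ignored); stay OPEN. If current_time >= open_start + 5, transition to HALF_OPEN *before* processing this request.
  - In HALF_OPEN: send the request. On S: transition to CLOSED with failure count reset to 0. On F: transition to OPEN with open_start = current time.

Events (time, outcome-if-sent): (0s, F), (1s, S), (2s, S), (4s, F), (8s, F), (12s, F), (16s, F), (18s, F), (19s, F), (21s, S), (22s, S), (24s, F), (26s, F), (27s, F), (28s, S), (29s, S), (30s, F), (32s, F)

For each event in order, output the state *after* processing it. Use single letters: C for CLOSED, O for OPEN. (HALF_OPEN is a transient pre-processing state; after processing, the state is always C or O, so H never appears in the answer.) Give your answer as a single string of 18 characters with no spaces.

State after each event:
  event#1 t=0s outcome=F: state=CLOSED
  event#2 t=1s outcome=S: state=CLOSED
  event#3 t=2s outcome=S: state=CLOSED
  event#4 t=4s outcome=F: state=CLOSED
  event#5 t=8s outcome=F: state=OPEN
  event#6 t=12s outcome=F: state=OPEN
  event#7 t=16s outcome=F: state=OPEN
  event#8 t=18s outcome=F: state=OPEN
  event#9 t=19s outcome=F: state=OPEN
  event#10 t=21s outcome=S: state=CLOSED
  event#11 t=22s outcome=S: state=CLOSED
  event#12 t=24s outcome=F: state=CLOSED
  event#13 t=26s outcome=F: state=OPEN
  event#14 t=27s outcome=F: state=OPEN
  event#15 t=28s outcome=S: state=OPEN
  event#16 t=29s outcome=S: state=OPEN
  event#17 t=30s outcome=F: state=OPEN
  event#18 t=32s outcome=F: state=OPEN

Answer: CCCCOOOOOCCCOOOOOO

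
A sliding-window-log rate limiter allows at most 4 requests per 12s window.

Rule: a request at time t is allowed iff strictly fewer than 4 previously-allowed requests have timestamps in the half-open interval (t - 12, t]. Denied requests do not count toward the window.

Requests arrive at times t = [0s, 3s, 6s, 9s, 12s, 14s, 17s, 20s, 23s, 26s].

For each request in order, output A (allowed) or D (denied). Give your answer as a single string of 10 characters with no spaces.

Answer: AAAAADAAAA

Derivation:
Tracking allowed requests in the window:
  req#1 t=0s: ALLOW
  req#2 t=3s: ALLOW
  req#3 t=6s: ALLOW
  req#4 t=9s: ALLOW
  req#5 t=12s: ALLOW
  req#6 t=14s: DENY
  req#7 t=17s: ALLOW
  req#8 t=20s: ALLOW
  req#9 t=23s: ALLOW
  req#10 t=26s: ALLOW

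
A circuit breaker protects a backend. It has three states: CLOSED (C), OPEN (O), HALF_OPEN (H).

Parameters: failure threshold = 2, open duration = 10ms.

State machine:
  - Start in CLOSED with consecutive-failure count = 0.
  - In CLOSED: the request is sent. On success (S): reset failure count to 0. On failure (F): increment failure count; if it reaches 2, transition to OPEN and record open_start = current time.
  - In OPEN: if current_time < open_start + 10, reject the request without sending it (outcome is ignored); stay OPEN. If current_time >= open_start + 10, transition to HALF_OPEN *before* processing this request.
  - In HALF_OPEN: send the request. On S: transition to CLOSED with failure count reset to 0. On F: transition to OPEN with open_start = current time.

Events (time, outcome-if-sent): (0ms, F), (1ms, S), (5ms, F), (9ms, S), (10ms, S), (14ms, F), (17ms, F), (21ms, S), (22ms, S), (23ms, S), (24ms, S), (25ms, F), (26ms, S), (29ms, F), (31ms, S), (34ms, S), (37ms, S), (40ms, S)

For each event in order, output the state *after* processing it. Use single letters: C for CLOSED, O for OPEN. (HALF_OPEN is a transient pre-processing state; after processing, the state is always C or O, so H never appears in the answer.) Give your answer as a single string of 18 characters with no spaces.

Answer: CCCCCCOOOOOOOOOOOC

Derivation:
State after each event:
  event#1 t=0ms outcome=F: state=CLOSED
  event#2 t=1ms outcome=S: state=CLOSED
  event#3 t=5ms outcome=F: state=CLOSED
  event#4 t=9ms outcome=S: state=CLOSED
  event#5 t=10ms outcome=S: state=CLOSED
  event#6 t=14ms outcome=F: state=CLOSED
  event#7 t=17ms outcome=F: state=OPEN
  event#8 t=21ms outcome=S: state=OPEN
  event#9 t=22ms outcome=S: state=OPEN
  event#10 t=23ms outcome=S: state=OPEN
  event#11 t=24ms outcome=S: state=OPEN
  event#12 t=25ms outcome=F: state=OPEN
  event#13 t=26ms outcome=S: state=OPEN
  event#14 t=29ms outcome=F: state=OPEN
  event#15 t=31ms outcome=S: state=OPEN
  event#16 t=34ms outcome=S: state=OPEN
  event#17 t=37ms outcome=S: state=OPEN
  event#18 t=40ms outcome=S: state=CLOSED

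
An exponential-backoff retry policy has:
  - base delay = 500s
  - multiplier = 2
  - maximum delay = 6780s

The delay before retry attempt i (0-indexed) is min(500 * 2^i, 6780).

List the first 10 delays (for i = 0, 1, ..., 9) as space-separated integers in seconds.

Answer: 500 1000 2000 4000 6780 6780 6780 6780 6780 6780

Derivation:
Computing each delay:
  i=0: min(500*2^0, 6780) = 500
  i=1: min(500*2^1, 6780) = 1000
  i=2: min(500*2^2, 6780) = 2000
  i=3: min(500*2^3, 6780) = 4000
  i=4: min(500*2^4, 6780) = 6780
  i=5: min(500*2^5, 6780) = 6780
  i=6: min(500*2^6, 6780) = 6780
  i=7: min(500*2^7, 6780) = 6780
  i=8: min(500*2^8, 6780) = 6780
  i=9: min(500*2^9, 6780) = 6780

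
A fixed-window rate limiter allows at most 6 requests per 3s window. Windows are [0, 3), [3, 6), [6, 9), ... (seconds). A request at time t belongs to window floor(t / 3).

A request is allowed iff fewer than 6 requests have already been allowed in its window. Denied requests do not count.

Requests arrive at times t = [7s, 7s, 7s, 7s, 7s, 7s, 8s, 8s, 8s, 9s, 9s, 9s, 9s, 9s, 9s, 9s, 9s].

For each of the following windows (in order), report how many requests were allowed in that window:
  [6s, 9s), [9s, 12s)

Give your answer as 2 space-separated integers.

Processing requests:
  req#1 t=7s (window 2): ALLOW
  req#2 t=7s (window 2): ALLOW
  req#3 t=7s (window 2): ALLOW
  req#4 t=7s (window 2): ALLOW
  req#5 t=7s (window 2): ALLOW
  req#6 t=7s (window 2): ALLOW
  req#7 t=8s (window 2): DENY
  req#8 t=8s (window 2): DENY
  req#9 t=8s (window 2): DENY
  req#10 t=9s (window 3): ALLOW
  req#11 t=9s (window 3): ALLOW
  req#12 t=9s (window 3): ALLOW
  req#13 t=9s (window 3): ALLOW
  req#14 t=9s (window 3): ALLOW
  req#15 t=9s (window 3): ALLOW
  req#16 t=9s (window 3): DENY
  req#17 t=9s (window 3): DENY

Allowed counts by window: 6 6

Answer: 6 6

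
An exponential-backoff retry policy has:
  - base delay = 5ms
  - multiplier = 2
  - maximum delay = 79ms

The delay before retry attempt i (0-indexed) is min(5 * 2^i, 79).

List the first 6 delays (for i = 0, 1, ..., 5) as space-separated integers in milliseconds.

Answer: 5 10 20 40 79 79

Derivation:
Computing each delay:
  i=0: min(5*2^0, 79) = 5
  i=1: min(5*2^1, 79) = 10
  i=2: min(5*2^2, 79) = 20
  i=3: min(5*2^3, 79) = 40
  i=4: min(5*2^4, 79) = 79
  i=5: min(5*2^5, 79) = 79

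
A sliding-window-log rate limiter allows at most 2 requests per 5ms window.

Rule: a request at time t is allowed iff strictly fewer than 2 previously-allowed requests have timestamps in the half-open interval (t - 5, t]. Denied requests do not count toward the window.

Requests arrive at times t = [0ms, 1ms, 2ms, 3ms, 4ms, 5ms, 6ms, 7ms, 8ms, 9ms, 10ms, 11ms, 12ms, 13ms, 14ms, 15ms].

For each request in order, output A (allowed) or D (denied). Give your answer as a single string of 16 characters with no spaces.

Answer: AADDDAADDDAADDDA

Derivation:
Tracking allowed requests in the window:
  req#1 t=0ms: ALLOW
  req#2 t=1ms: ALLOW
  req#3 t=2ms: DENY
  req#4 t=3ms: DENY
  req#5 t=4ms: DENY
  req#6 t=5ms: ALLOW
  req#7 t=6ms: ALLOW
  req#8 t=7ms: DENY
  req#9 t=8ms: DENY
  req#10 t=9ms: DENY
  req#11 t=10ms: ALLOW
  req#12 t=11ms: ALLOW
  req#13 t=12ms: DENY
  req#14 t=13ms: DENY
  req#15 t=14ms: DENY
  req#16 t=15ms: ALLOW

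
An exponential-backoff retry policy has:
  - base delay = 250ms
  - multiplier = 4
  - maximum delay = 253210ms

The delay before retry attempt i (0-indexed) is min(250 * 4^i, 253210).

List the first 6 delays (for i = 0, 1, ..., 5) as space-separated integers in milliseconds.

Answer: 250 1000 4000 16000 64000 253210

Derivation:
Computing each delay:
  i=0: min(250*4^0, 253210) = 250
  i=1: min(250*4^1, 253210) = 1000
  i=2: min(250*4^2, 253210) = 4000
  i=3: min(250*4^3, 253210) = 16000
  i=4: min(250*4^4, 253210) = 64000
  i=5: min(250*4^5, 253210) = 253210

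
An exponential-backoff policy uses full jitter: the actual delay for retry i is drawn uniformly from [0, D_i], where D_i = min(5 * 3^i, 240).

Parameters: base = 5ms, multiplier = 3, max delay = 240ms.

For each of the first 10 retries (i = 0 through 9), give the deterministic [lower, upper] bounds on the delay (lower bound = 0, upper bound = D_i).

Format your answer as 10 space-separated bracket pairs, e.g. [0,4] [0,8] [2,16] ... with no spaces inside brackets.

Computing bounds per retry:
  i=0: D_i=min(5*3^0,240)=5, bounds=[0,5]
  i=1: D_i=min(5*3^1,240)=15, bounds=[0,15]
  i=2: D_i=min(5*3^2,240)=45, bounds=[0,45]
  i=3: D_i=min(5*3^3,240)=135, bounds=[0,135]
  i=4: D_i=min(5*3^4,240)=240, bounds=[0,240]
  i=5: D_i=min(5*3^5,240)=240, bounds=[0,240]
  i=6: D_i=min(5*3^6,240)=240, bounds=[0,240]
  i=7: D_i=min(5*3^7,240)=240, bounds=[0,240]
  i=8: D_i=min(5*3^8,240)=240, bounds=[0,240]
  i=9: D_i=min(5*3^9,240)=240, bounds=[0,240]

Answer: [0,5] [0,15] [0,45] [0,135] [0,240] [0,240] [0,240] [0,240] [0,240] [0,240]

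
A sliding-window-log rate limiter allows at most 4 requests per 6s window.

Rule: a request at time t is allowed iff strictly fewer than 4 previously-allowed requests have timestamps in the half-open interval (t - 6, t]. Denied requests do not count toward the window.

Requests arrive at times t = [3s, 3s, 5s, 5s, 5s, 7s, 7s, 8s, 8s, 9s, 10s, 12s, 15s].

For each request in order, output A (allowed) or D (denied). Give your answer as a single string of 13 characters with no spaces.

Answer: AAAADDDDDAAAA

Derivation:
Tracking allowed requests in the window:
  req#1 t=3s: ALLOW
  req#2 t=3s: ALLOW
  req#3 t=5s: ALLOW
  req#4 t=5s: ALLOW
  req#5 t=5s: DENY
  req#6 t=7s: DENY
  req#7 t=7s: DENY
  req#8 t=8s: DENY
  req#9 t=8s: DENY
  req#10 t=9s: ALLOW
  req#11 t=10s: ALLOW
  req#12 t=12s: ALLOW
  req#13 t=15s: ALLOW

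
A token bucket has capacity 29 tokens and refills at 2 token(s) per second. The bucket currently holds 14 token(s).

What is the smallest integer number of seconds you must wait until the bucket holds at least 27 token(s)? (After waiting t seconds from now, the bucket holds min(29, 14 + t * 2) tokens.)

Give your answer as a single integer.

Answer: 7

Derivation:
Need 14 + t * 2 >= 27, so t >= 13/2.
Smallest integer t = ceil(13/2) = 7.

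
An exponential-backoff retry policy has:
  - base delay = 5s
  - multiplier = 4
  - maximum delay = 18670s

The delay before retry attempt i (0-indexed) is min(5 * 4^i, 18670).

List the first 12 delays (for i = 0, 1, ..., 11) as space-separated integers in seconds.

Answer: 5 20 80 320 1280 5120 18670 18670 18670 18670 18670 18670

Derivation:
Computing each delay:
  i=0: min(5*4^0, 18670) = 5
  i=1: min(5*4^1, 18670) = 20
  i=2: min(5*4^2, 18670) = 80
  i=3: min(5*4^3, 18670) = 320
  i=4: min(5*4^4, 18670) = 1280
  i=5: min(5*4^5, 18670) = 5120
  i=6: min(5*4^6, 18670) = 18670
  i=7: min(5*4^7, 18670) = 18670
  i=8: min(5*4^8, 18670) = 18670
  i=9: min(5*4^9, 18670) = 18670
  i=10: min(5*4^10, 18670) = 18670
  i=11: min(5*4^11, 18670) = 18670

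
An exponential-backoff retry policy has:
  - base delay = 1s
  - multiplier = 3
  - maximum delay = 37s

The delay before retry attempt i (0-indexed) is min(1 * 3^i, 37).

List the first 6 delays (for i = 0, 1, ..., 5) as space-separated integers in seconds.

Answer: 1 3 9 27 37 37

Derivation:
Computing each delay:
  i=0: min(1*3^0, 37) = 1
  i=1: min(1*3^1, 37) = 3
  i=2: min(1*3^2, 37) = 9
  i=3: min(1*3^3, 37) = 27
  i=4: min(1*3^4, 37) = 37
  i=5: min(1*3^5, 37) = 37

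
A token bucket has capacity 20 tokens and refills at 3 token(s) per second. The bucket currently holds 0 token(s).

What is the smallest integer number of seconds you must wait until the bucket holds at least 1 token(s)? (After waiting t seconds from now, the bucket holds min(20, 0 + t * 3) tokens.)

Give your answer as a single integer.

Answer: 1

Derivation:
Need 0 + t * 3 >= 1, so t >= 1/3.
Smallest integer t = ceil(1/3) = 1.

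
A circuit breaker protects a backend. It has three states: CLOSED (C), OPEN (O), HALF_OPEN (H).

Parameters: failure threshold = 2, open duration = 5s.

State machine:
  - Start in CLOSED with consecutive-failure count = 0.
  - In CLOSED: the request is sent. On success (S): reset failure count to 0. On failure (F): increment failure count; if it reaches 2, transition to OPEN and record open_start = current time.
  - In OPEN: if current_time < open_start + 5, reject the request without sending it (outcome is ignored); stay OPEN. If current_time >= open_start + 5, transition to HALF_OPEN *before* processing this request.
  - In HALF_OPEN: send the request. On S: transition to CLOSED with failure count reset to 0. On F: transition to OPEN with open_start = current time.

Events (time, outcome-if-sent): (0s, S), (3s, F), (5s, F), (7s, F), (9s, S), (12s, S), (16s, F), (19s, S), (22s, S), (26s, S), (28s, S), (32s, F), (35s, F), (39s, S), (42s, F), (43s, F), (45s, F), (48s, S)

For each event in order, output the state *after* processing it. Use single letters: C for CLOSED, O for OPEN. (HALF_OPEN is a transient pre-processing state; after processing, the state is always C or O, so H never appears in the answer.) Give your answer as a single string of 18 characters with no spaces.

Answer: CCOOOCCCCCCCOOOOOC

Derivation:
State after each event:
  event#1 t=0s outcome=S: state=CLOSED
  event#2 t=3s outcome=F: state=CLOSED
  event#3 t=5s outcome=F: state=OPEN
  event#4 t=7s outcome=F: state=OPEN
  event#5 t=9s outcome=S: state=OPEN
  event#6 t=12s outcome=S: state=CLOSED
  event#7 t=16s outcome=F: state=CLOSED
  event#8 t=19s outcome=S: state=CLOSED
  event#9 t=22s outcome=S: state=CLOSED
  event#10 t=26s outcome=S: state=CLOSED
  event#11 t=28s outcome=S: state=CLOSED
  event#12 t=32s outcome=F: state=CLOSED
  event#13 t=35s outcome=F: state=OPEN
  event#14 t=39s outcome=S: state=OPEN
  event#15 t=42s outcome=F: state=OPEN
  event#16 t=43s outcome=F: state=OPEN
  event#17 t=45s outcome=F: state=OPEN
  event#18 t=48s outcome=S: state=CLOSED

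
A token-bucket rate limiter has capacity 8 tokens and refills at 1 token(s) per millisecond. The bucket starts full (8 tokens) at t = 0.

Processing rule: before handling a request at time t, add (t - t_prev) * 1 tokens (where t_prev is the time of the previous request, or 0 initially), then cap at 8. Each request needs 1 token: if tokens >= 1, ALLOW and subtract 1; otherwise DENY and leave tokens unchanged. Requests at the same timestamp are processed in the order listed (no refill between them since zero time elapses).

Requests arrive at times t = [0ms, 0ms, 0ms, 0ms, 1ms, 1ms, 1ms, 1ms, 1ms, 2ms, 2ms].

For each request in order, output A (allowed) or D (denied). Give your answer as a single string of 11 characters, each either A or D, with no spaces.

Simulating step by step:
  req#1 t=0ms: ALLOW
  req#2 t=0ms: ALLOW
  req#3 t=0ms: ALLOW
  req#4 t=0ms: ALLOW
  req#5 t=1ms: ALLOW
  req#6 t=1ms: ALLOW
  req#7 t=1ms: ALLOW
  req#8 t=1ms: ALLOW
  req#9 t=1ms: ALLOW
  req#10 t=2ms: ALLOW
  req#11 t=2ms: DENY

Answer: AAAAAAAAAAD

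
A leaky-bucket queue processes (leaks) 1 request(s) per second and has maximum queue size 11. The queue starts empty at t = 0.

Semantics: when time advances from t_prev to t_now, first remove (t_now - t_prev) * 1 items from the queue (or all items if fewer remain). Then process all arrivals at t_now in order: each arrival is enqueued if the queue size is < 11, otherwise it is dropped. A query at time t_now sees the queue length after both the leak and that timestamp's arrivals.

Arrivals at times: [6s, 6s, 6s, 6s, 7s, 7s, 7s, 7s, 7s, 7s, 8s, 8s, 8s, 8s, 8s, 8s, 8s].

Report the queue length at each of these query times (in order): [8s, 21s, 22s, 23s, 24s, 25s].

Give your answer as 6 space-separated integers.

Queue lengths at query times:
  query t=8s: backlog = 11
  query t=21s: backlog = 0
  query t=22s: backlog = 0
  query t=23s: backlog = 0
  query t=24s: backlog = 0
  query t=25s: backlog = 0

Answer: 11 0 0 0 0 0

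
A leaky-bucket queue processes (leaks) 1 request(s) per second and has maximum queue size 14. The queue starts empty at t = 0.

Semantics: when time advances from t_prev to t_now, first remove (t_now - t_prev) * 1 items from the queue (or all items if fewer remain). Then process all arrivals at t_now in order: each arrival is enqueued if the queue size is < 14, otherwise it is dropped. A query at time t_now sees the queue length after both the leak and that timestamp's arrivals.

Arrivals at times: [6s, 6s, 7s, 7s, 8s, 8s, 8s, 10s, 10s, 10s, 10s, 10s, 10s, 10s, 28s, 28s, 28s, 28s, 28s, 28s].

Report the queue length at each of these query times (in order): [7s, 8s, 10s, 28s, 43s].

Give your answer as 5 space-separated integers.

Answer: 3 5 10 6 0

Derivation:
Queue lengths at query times:
  query t=7s: backlog = 3
  query t=8s: backlog = 5
  query t=10s: backlog = 10
  query t=28s: backlog = 6
  query t=43s: backlog = 0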